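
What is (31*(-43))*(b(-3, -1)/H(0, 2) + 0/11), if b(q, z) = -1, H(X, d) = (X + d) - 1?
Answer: 1333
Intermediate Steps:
H(X, d) = -1 + X + d
(31*(-43))*(b(-3, -1)/H(0, 2) + 0/11) = (31*(-43))*(-1/(-1 + 0 + 2) + 0/11) = -1333*(-1/1 + 0*(1/11)) = -1333*(-1*1 + 0) = -1333*(-1 + 0) = -1333*(-1) = 1333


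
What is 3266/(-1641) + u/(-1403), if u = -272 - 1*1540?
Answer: -1608706/2302323 ≈ -0.69873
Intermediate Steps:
u = -1812 (u = -272 - 1540 = -1812)
3266/(-1641) + u/(-1403) = 3266/(-1641) - 1812/(-1403) = 3266*(-1/1641) - 1812*(-1/1403) = -3266/1641 + 1812/1403 = -1608706/2302323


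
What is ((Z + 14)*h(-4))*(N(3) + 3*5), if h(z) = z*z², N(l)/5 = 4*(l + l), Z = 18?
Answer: -276480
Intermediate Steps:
N(l) = 40*l (N(l) = 5*(4*(l + l)) = 5*(4*(2*l)) = 5*(8*l) = 40*l)
h(z) = z³
((Z + 14)*h(-4))*(N(3) + 3*5) = ((18 + 14)*(-4)³)*(40*3 + 3*5) = (32*(-64))*(120 + 15) = -2048*135 = -276480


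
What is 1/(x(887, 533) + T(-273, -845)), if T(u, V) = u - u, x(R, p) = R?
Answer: 1/887 ≈ 0.0011274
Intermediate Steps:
T(u, V) = 0
1/(x(887, 533) + T(-273, -845)) = 1/(887 + 0) = 1/887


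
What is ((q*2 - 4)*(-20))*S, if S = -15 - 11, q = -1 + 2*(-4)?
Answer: -11440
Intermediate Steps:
q = -9 (q = -1 - 8 = -9)
S = -26
((q*2 - 4)*(-20))*S = ((-9*2 - 4)*(-20))*(-26) = ((-18 - 4)*(-20))*(-26) = -22*(-20)*(-26) = 440*(-26) = -11440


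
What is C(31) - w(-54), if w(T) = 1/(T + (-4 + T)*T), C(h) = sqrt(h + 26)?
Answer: -1/3078 + sqrt(57) ≈ 7.5495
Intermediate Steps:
C(h) = sqrt(26 + h)
w(T) = 1/(T + T*(-4 + T))
C(31) - w(-54) = sqrt(26 + 31) - 1/((-54)*(-3 - 54)) = sqrt(57) - (-1)/(54*(-57)) = sqrt(57) - (-1)*(-1)/(54*57) = sqrt(57) - 1*1/3078 = sqrt(57) - 1/3078 = -1/3078 + sqrt(57)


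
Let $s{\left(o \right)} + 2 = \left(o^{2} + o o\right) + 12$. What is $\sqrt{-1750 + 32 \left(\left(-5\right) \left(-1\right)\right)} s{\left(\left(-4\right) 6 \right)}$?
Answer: $1162 i \sqrt{1590} \approx 46335.0 i$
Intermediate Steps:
$s{\left(o \right)} = 10 + 2 o^{2}$ ($s{\left(o \right)} = -2 + \left(\left(o^{2} + o o\right) + 12\right) = -2 + \left(\left(o^{2} + o^{2}\right) + 12\right) = -2 + \left(2 o^{2} + 12\right) = -2 + \left(12 + 2 o^{2}\right) = 10 + 2 o^{2}$)
$\sqrt{-1750 + 32 \left(\left(-5\right) \left(-1\right)\right)} s{\left(\left(-4\right) 6 \right)} = \sqrt{-1750 + 32 \left(\left(-5\right) \left(-1\right)\right)} \left(10 + 2 \left(\left(-4\right) 6\right)^{2}\right) = \sqrt{-1750 + 32 \cdot 5} \left(10 + 2 \left(-24\right)^{2}\right) = \sqrt{-1750 + 160} \left(10 + 2 \cdot 576\right) = \sqrt{-1590} \left(10 + 1152\right) = i \sqrt{1590} \cdot 1162 = 1162 i \sqrt{1590}$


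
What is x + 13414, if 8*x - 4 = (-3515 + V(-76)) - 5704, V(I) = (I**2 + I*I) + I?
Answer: 109573/8 ≈ 13697.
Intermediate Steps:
V(I) = I + 2*I**2 (V(I) = (I**2 + I**2) + I = 2*I**2 + I = I + 2*I**2)
x = 2261/8 (x = 1/2 + ((-3515 - 76*(1 + 2*(-76))) - 5704)/8 = 1/2 + ((-3515 - 76*(1 - 152)) - 5704)/8 = 1/2 + ((-3515 - 76*(-151)) - 5704)/8 = 1/2 + ((-3515 + 11476) - 5704)/8 = 1/2 + (7961 - 5704)/8 = 1/2 + (1/8)*2257 = 1/2 + 2257/8 = 2261/8 ≈ 282.63)
x + 13414 = 2261/8 + 13414 = 109573/8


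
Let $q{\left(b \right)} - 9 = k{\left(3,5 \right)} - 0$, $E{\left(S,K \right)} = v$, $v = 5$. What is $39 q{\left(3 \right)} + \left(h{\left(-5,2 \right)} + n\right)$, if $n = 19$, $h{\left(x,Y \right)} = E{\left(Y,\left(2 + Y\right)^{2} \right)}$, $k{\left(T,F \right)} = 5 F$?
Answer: $1350$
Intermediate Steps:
$E{\left(S,K \right)} = 5$
$q{\left(b \right)} = 34$ ($q{\left(b \right)} = 9 + \left(5 \cdot 5 - 0\right) = 9 + \left(25 + 0\right) = 9 + 25 = 34$)
$h{\left(x,Y \right)} = 5$
$39 q{\left(3 \right)} + \left(h{\left(-5,2 \right)} + n\right) = 39 \cdot 34 + \left(5 + 19\right) = 1326 + 24 = 1350$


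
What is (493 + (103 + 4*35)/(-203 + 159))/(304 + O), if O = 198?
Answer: 21449/22088 ≈ 0.97107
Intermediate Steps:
(493 + (103 + 4*35)/(-203 + 159))/(304 + O) = (493 + (103 + 4*35)/(-203 + 159))/(304 + 198) = (493 + (103 + 140)/(-44))/502 = (493 + 243*(-1/44))*(1/502) = (493 - 243/44)*(1/502) = (21449/44)*(1/502) = 21449/22088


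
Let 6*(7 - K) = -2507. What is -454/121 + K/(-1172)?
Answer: -3500957/850872 ≈ -4.1145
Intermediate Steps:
K = 2549/6 (K = 7 - 1/6*(-2507) = 7 + 2507/6 = 2549/6 ≈ 424.83)
-454/121 + K/(-1172) = -454/121 + (2549/6)/(-1172) = -454*1/121 + (2549/6)*(-1/1172) = -454/121 - 2549/7032 = -3500957/850872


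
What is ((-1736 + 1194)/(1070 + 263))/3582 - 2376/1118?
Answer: -65962471/31036239 ≈ -2.1253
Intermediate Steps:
((-1736 + 1194)/(1070 + 263))/3582 - 2376/1118 = -542/1333*(1/3582) - 2376*1/1118 = -542*1/1333*(1/3582) - 1188/559 = -542/1333*1/3582 - 1188/559 = -271/2387403 - 1188/559 = -65962471/31036239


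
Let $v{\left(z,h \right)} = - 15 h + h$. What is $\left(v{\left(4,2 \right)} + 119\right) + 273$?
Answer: $364$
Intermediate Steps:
$v{\left(z,h \right)} = - 14 h$
$\left(v{\left(4,2 \right)} + 119\right) + 273 = \left(\left(-14\right) 2 + 119\right) + 273 = \left(-28 + 119\right) + 273 = 91 + 273 = 364$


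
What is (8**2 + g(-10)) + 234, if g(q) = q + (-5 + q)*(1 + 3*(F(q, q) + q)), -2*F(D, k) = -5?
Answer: 1221/2 ≈ 610.50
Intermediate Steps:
F(D, k) = 5/2 (F(D, k) = -1/2*(-5) = 5/2)
g(q) = q + (-5 + q)*(17/2 + 3*q) (g(q) = q + (-5 + q)*(1 + 3*(5/2 + q)) = q + (-5 + q)*(1 + (15/2 + 3*q)) = q + (-5 + q)*(17/2 + 3*q))
(8**2 + g(-10)) + 234 = (8**2 + (-85/2 + 3*(-10)**2 - 11/2*(-10))) + 234 = (64 + (-85/2 + 3*100 + 55)) + 234 = (64 + (-85/2 + 300 + 55)) + 234 = (64 + 625/2) + 234 = 753/2 + 234 = 1221/2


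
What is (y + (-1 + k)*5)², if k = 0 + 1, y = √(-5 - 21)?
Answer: -26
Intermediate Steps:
y = I*√26 (y = √(-26) = I*√26 ≈ 5.099*I)
k = 1
(y + (-1 + k)*5)² = (I*√26 + (-1 + 1)*5)² = (I*√26 + 0*5)² = (I*√26 + 0)² = (I*√26)² = -26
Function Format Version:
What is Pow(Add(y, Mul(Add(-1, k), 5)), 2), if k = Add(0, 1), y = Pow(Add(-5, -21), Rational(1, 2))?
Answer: -26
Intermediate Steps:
y = Mul(I, Pow(26, Rational(1, 2))) (y = Pow(-26, Rational(1, 2)) = Mul(I, Pow(26, Rational(1, 2))) ≈ Mul(5.0990, I))
k = 1
Pow(Add(y, Mul(Add(-1, k), 5)), 2) = Pow(Add(Mul(I, Pow(26, Rational(1, 2))), Mul(Add(-1, 1), 5)), 2) = Pow(Add(Mul(I, Pow(26, Rational(1, 2))), Mul(0, 5)), 2) = Pow(Add(Mul(I, Pow(26, Rational(1, 2))), 0), 2) = Pow(Mul(I, Pow(26, Rational(1, 2))), 2) = -26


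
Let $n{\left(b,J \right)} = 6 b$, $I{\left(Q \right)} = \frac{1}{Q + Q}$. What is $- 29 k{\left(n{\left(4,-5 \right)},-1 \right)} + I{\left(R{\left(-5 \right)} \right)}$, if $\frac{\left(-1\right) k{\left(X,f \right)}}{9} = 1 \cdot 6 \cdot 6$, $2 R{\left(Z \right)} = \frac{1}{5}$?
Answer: $9401$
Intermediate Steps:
$R{\left(Z \right)} = \frac{1}{10}$ ($R{\left(Z \right)} = \frac{1}{2 \cdot 5} = \frac{1}{2} \cdot \frac{1}{5} = \frac{1}{10}$)
$I{\left(Q \right)} = \frac{1}{2 Q}$
$k{\left(X,f \right)} = -324$ ($k{\left(X,f \right)} = - 9 \cdot 1 \cdot 6 \cdot 6 = - 9 \cdot 6 \cdot 6 = \left(-9\right) 36 = -324$)
$- 29 k{\left(n{\left(4,-5 \right)},-1 \right)} + I{\left(R{\left(-5 \right)} \right)} = \left(-29\right) \left(-324\right) + \frac{\frac{1}{\frac{1}{10}}}{2} = 9396 + \frac{1}{2} \cdot 10 = 9396 + 5 = 9401$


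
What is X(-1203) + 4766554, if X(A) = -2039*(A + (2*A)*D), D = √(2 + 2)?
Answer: 17031139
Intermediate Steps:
D = 2 (D = √4 = 2)
X(A) = -10195*A (X(A) = -2039*(A + (2*A)*2) = -2039*(A + 4*A) = -10195*A)
X(-1203) + 4766554 = -10195*(-1203) + 4766554 = 12264585 + 4766554 = 17031139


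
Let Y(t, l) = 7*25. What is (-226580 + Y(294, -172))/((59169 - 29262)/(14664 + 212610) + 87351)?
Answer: -17151989990/6617547027 ≈ -2.5919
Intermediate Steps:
Y(t, l) = 175
(-226580 + Y(294, -172))/((59169 - 29262)/(14664 + 212610) + 87351) = (-226580 + 175)/((59169 - 29262)/(14664 + 212610) + 87351) = -226405/(29907/227274 + 87351) = -226405/(29907*(1/227274) + 87351) = -226405/(9969/75758 + 87351) = -226405/6617547027/75758 = -226405*75758/6617547027 = -17151989990/6617547027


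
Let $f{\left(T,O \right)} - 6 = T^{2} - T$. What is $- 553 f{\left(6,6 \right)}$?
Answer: $-19908$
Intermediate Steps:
$f{\left(T,O \right)} = 6 + T^{2} - T$ ($f{\left(T,O \right)} = 6 + \left(T^{2} - T\right) = 6 + T^{2} - T$)
$- 553 f{\left(6,6 \right)} = - 553 \left(6 + 6^{2} - 6\right) = - 553 \left(6 + 36 - 6\right) = \left(-553\right) 36 = -19908$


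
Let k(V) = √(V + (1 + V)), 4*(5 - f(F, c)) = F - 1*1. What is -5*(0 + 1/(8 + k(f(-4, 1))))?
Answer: -80/101 + 15*√6/101 ≈ -0.42829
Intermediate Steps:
f(F, c) = 21/4 - F/4 (f(F, c) = 5 - (F - 1*1)/4 = 5 - (F - 1)/4 = 5 - (-1 + F)/4 = 5 + (¼ - F/4) = 21/4 - F/4)
k(V) = √(1 + 2*V)
-5*(0 + 1/(8 + k(f(-4, 1)))) = -5*(0 + 1/(8 + √(1 + 2*(21/4 - ¼*(-4))))) = -5*(0 + 1/(8 + √(1 + 2*(21/4 + 1)))) = -5*(0 + 1/(8 + √(1 + 2*(25/4)))) = -5*(0 + 1/(8 + √(1 + 25/2))) = -5*(0 + 1/(8 + √(27/2))) = -5*(0 + 1/(8 + 3*√6/2)) = -5/(8 + 3*√6/2)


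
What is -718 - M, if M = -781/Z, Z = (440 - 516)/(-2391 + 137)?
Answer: 852903/38 ≈ 22445.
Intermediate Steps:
Z = 38/1127 (Z = -76/(-2254) = -76*(-1/2254) = 38/1127 ≈ 0.033718)
M = -880187/38 (M = -781/38/1127 = -781*1127/38 = -880187/38 ≈ -23163.)
-718 - M = -718 - 1*(-880187/38) = -718 + 880187/38 = 852903/38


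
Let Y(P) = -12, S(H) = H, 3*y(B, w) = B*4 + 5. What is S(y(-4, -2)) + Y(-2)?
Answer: -47/3 ≈ -15.667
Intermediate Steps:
y(B, w) = 5/3 + 4*B/3 (y(B, w) = (B*4 + 5)/3 = (4*B + 5)/3 = (5 + 4*B)/3 = 5/3 + 4*B/3)
S(y(-4, -2)) + Y(-2) = (5/3 + (4/3)*(-4)) - 12 = (5/3 - 16/3) - 12 = -11/3 - 12 = -47/3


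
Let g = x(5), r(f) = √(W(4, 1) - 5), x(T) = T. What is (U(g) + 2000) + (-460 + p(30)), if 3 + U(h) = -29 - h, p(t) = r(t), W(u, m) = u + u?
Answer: 1503 + √3 ≈ 1504.7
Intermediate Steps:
W(u, m) = 2*u
r(f) = √3 (r(f) = √(2*4 - 5) = √(8 - 5) = √3)
p(t) = √3
g = 5
U(h) = -32 - h (U(h) = -3 + (-29 - h) = -32 - h)
(U(g) + 2000) + (-460 + p(30)) = ((-32 - 1*5) + 2000) + (-460 + √3) = ((-32 - 5) + 2000) + (-460 + √3) = (-37 + 2000) + (-460 + √3) = 1963 + (-460 + √3) = 1503 + √3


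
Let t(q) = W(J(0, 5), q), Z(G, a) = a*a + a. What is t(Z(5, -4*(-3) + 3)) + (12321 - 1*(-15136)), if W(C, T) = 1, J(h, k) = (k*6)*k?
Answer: 27458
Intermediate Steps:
J(h, k) = 6*k² (J(h, k) = (6*k)*k = 6*k²)
Z(G, a) = a + a² (Z(G, a) = a² + a = a + a²)
t(q) = 1
t(Z(5, -4*(-3) + 3)) + (12321 - 1*(-15136)) = 1 + (12321 - 1*(-15136)) = 1 + (12321 + 15136) = 1 + 27457 = 27458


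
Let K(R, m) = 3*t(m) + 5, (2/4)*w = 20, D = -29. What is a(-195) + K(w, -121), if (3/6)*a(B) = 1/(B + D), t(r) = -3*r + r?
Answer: 81871/112 ≈ 730.99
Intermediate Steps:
w = 40 (w = 2*20 = 40)
t(r) = -2*r
a(B) = 2/(-29 + B) (a(B) = 2/(B - 29) = 2/(-29 + B))
K(R, m) = 5 - 6*m (K(R, m) = 3*(-2*m) + 5 = -6*m + 5 = 5 - 6*m)
a(-195) + K(w, -121) = 2/(-29 - 195) + (5 - 6*(-121)) = 2/(-224) + (5 + 726) = 2*(-1/224) + 731 = -1/112 + 731 = 81871/112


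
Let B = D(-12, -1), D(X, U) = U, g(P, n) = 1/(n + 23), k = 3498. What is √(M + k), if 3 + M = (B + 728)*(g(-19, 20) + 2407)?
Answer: √3242038277/43 ≈ 1324.2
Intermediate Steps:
g(P, n) = 1/(23 + n)
B = -1
M = 75245825/43 (M = -3 + (-1 + 728)*(1/(23 + 20) + 2407) = -3 + 727*(1/43 + 2407) = -3 + 727*(103502/43) = -3 + 75245954/43 = 75245825/43 ≈ 1.7499e+6)
√(M + k) = √(75245825/43 + 3498) = √(75396239/43) = √3242038277/43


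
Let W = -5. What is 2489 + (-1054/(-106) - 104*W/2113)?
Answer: 279881732/111989 ≈ 2499.2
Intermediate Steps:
2489 + (-1054/(-106) - 104*W/2113) = 2489 + (-1054/(-106) - 104*(-5)/2113) = 2489 + (-1054*(-1/106) + 520*(1/2113)) = 2489 + (527/53 + 520/2113) = 2489 + 1141111/111989 = 279881732/111989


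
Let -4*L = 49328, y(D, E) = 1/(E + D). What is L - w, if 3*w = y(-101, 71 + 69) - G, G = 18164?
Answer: -734449/117 ≈ -6277.3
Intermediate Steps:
y(D, E) = 1/(D + E)
L = -12332 (L = -¼*49328 = -12332)
w = -708395/117 (w = (1/(-101 + (71 + 69)) - 1*18164)/3 = (1/(-101 + 140) - 18164)/3 = (1/39 - 18164)/3 = (⅓)*(-708395/39) = -708395/117 ≈ -6054.7)
L - w = -12332 - 1*(-708395/117) = -12332 + 708395/117 = -734449/117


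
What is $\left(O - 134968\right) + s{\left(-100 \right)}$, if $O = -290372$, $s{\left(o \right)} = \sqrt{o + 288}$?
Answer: $-425340 + 2 \sqrt{47} \approx -4.2533 \cdot 10^{5}$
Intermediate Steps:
$s{\left(o \right)} = \sqrt{288 + o}$
$\left(O - 134968\right) + s{\left(-100 \right)} = \left(-290372 - 134968\right) + \sqrt{288 - 100} = -425340 + \sqrt{188} = -425340 + 2 \sqrt{47}$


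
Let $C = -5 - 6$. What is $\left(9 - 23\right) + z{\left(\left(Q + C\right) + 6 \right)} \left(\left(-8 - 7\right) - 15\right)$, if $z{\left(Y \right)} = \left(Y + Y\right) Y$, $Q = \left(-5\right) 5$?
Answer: $-54014$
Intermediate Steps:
$Q = -25$
$C = -11$ ($C = -5 - 6 = -11$)
$z{\left(Y \right)} = 2 Y^{2}$ ($z{\left(Y \right)} = 2 Y Y = 2 Y^{2}$)
$\left(9 - 23\right) + z{\left(\left(Q + C\right) + 6 \right)} \left(\left(-8 - 7\right) - 15\right) = \left(9 - 23\right) + 2 \left(\left(-25 - 11\right) + 6\right)^{2} \left(\left(-8 - 7\right) - 15\right) = -14 + 2 \left(-36 + 6\right)^{2} \left(-15 - 15\right) = -14 + 2 \left(-30\right)^{2} \left(-30\right) = -14 + 2 \cdot 900 \left(-30\right) = -14 + 1800 \left(-30\right) = -14 - 54000 = -54014$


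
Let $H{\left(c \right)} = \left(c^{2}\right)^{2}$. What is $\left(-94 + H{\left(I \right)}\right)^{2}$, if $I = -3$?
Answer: $169$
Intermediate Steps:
$H{\left(c \right)} = c^{4}$
$\left(-94 + H{\left(I \right)}\right)^{2} = \left(-94 + \left(-3\right)^{4}\right)^{2} = \left(-94 + 81\right)^{2} = \left(-13\right)^{2} = 169$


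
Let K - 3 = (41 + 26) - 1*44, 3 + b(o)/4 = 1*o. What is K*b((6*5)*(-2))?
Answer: -6552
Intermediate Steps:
b(o) = -12 + 4*o (b(o) = -12 + 4*(1*o) = -12 + 4*o)
K = 26 (K = 3 + ((41 + 26) - 1*44) = 3 + (67 - 44) = 3 + 23 = 26)
K*b((6*5)*(-2)) = 26*(-12 + 4*((6*5)*(-2))) = 26*(-12 + 4*(30*(-2))) = 26*(-12 + 4*(-60)) = 26*(-12 - 240) = 26*(-252) = -6552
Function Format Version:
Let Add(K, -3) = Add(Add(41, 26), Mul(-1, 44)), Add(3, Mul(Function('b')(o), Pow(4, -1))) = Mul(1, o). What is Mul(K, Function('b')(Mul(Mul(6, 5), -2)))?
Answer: -6552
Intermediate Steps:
Function('b')(o) = Add(-12, Mul(4, o)) (Function('b')(o) = Add(-12, Mul(4, Mul(1, o))) = Add(-12, Mul(4, o)))
K = 26 (K = Add(3, Add(Add(41, 26), Mul(-1, 44))) = Add(3, Add(67, -44)) = Add(3, 23) = 26)
Mul(K, Function('b')(Mul(Mul(6, 5), -2))) = Mul(26, Add(-12, Mul(4, Mul(Mul(6, 5), -2)))) = Mul(26, Add(-12, Mul(4, Mul(30, -2)))) = Mul(26, Add(-12, Mul(4, -60))) = Mul(26, Add(-12, -240)) = Mul(26, -252) = -6552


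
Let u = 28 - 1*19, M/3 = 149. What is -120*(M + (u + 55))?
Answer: -61320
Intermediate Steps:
M = 447 (M = 3*149 = 447)
u = 9 (u = 28 - 19 = 9)
-120*(M + (u + 55)) = -120*(447 + (9 + 55)) = -120*(447 + 64) = -120*511 = -61320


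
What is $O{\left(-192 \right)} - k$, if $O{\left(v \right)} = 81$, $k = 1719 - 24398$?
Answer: $22760$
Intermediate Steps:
$k = -22679$ ($k = 1719 - 24398 = -22679$)
$O{\left(-192 \right)} - k = 81 - -22679 = 81 + 22679 = 22760$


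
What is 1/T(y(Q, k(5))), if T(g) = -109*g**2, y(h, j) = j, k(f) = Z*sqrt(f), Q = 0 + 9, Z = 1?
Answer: -1/545 ≈ -0.0018349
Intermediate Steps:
Q = 9
k(f) = sqrt(f) (k(f) = 1*sqrt(f) = sqrt(f))
1/T(y(Q, k(5))) = 1/(-109*(sqrt(5))**2) = 1/(-109*5) = 1/(-545) = -1/545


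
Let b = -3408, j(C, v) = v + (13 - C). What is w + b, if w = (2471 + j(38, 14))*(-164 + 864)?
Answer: 1718592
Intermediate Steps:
j(C, v) = 13 + v - C
w = 1722000 (w = (2471 + (13 + 14 - 1*38))*(-164 + 864) = (2471 + (13 + 14 - 38))*700 = (2471 - 11)*700 = 2460*700 = 1722000)
w + b = 1722000 - 3408 = 1718592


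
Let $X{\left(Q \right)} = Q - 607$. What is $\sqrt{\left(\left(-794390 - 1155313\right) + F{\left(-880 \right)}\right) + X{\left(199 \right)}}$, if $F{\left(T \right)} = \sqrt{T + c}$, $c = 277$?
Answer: $\sqrt{-1950111 + 3 i \sqrt{67}} \approx 0.009 + 1396.5 i$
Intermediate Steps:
$X{\left(Q \right)} = -607 + Q$
$F{\left(T \right)} = \sqrt{277 + T}$ ($F{\left(T \right)} = \sqrt{T + 277} = \sqrt{277 + T}$)
$\sqrt{\left(\left(-794390 - 1155313\right) + F{\left(-880 \right)}\right) + X{\left(199 \right)}} = \sqrt{\left(\left(-794390 - 1155313\right) + \sqrt{277 - 880}\right) + \left(-607 + 199\right)} = \sqrt{\left(-1949703 + \sqrt{-603}\right) - 408} = \sqrt{\left(-1949703 + 3 i \sqrt{67}\right) - 408} = \sqrt{-1950111 + 3 i \sqrt{67}}$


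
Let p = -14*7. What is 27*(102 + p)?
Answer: 108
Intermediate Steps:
p = -98
27*(102 + p) = 27*(102 - 98) = 27*4 = 108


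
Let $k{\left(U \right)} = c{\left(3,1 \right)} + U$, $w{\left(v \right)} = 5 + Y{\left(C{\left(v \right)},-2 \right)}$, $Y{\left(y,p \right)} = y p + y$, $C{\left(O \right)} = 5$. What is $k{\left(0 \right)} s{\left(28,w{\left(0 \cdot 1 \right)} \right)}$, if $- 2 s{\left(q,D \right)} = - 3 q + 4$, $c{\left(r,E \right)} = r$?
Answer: $120$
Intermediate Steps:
$Y{\left(y,p \right)} = y + p y$ ($Y{\left(y,p \right)} = p y + y = y + p y$)
$w{\left(v \right)} = 0$ ($w{\left(v \right)} = 5 + 5 \left(1 - 2\right) = 5 + 5 \left(-1\right) = 5 - 5 = 0$)
$s{\left(q,D \right)} = -2 + \frac{3 q}{2}$ ($s{\left(q,D \right)} = - \frac{- 3 q + 4}{2} = - \frac{4 - 3 q}{2} = -2 + \frac{3 q}{2}$)
$k{\left(U \right)} = 3 + U$
$k{\left(0 \right)} s{\left(28,w{\left(0 \cdot 1 \right)} \right)} = \left(3 + 0\right) \left(-2 + \frac{3}{2} \cdot 28\right) = 3 \left(-2 + 42\right) = 3 \cdot 40 = 120$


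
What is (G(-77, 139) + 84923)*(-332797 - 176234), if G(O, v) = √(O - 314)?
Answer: -43228439613 - 509031*I*√391 ≈ -4.3228e+10 - 1.0065e+7*I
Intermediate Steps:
G(O, v) = √(-314 + O)
(G(-77, 139) + 84923)*(-332797 - 176234) = (√(-314 - 77) + 84923)*(-332797 - 176234) = (√(-391) + 84923)*(-509031) = (I*√391 + 84923)*(-509031) = (84923 + I*√391)*(-509031) = -43228439613 - 509031*I*√391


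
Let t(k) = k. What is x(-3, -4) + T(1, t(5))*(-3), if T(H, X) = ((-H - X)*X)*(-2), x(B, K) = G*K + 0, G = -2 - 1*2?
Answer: -164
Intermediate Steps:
G = -4 (G = -2 - 2 = -4)
x(B, K) = -4*K (x(B, K) = -4*K + 0 = -4*K)
T(H, X) = -2*X*(-H - X) (T(H, X) = (X*(-H - X))*(-2) = -2*X*(-H - X))
x(-3, -4) + T(1, t(5))*(-3) = -4*(-4) + (2*5*(1 + 5))*(-3) = 16 + (2*5*6)*(-3) = 16 + 60*(-3) = 16 - 180 = -164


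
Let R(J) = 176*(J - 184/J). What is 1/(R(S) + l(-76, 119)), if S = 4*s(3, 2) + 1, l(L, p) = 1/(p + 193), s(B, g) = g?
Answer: -936/1885309 ≈ -0.00049647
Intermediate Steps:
l(L, p) = 1/(193 + p)
S = 9 (S = 4*2 + 1 = 8 + 1 = 9)
R(J) = -32384/J + 176*J
1/(R(S) + l(-76, 119)) = 1/((-32384/9 + 176*9) + 1/(193 + 119)) = 1/((-32384*⅑ + 1584) + 1/312) = 1/((-32384/9 + 1584) + 1/312) = 1/(-18128/9 + 1/312) = 1/(-1885309/936) = -936/1885309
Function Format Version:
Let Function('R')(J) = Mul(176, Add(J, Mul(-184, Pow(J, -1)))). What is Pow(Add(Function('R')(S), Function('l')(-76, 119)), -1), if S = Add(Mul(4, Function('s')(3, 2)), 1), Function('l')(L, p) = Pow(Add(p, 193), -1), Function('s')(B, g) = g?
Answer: Rational(-936, 1885309) ≈ -0.00049647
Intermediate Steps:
Function('l')(L, p) = Pow(Add(193, p), -1)
S = 9 (S = Add(Mul(4, 2), 1) = Add(8, 1) = 9)
Function('R')(J) = Add(Mul(-32384, Pow(J, -1)), Mul(176, J))
Pow(Add(Function('R')(S), Function('l')(-76, 119)), -1) = Pow(Add(Add(Mul(-32384, Pow(9, -1)), Mul(176, 9)), Pow(Add(193, 119), -1)), -1) = Pow(Add(Add(Mul(-32384, Rational(1, 9)), 1584), Pow(312, -1)), -1) = Pow(Add(Add(Rational(-32384, 9), 1584), Rational(1, 312)), -1) = Pow(Add(Rational(-18128, 9), Rational(1, 312)), -1) = Pow(Rational(-1885309, 936), -1) = Rational(-936, 1885309)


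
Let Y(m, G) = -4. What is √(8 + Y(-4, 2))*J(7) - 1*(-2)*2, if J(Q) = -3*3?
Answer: -14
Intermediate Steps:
J(Q) = -9
√(8 + Y(-4, 2))*J(7) - 1*(-2)*2 = √(8 - 4)*(-9) - 1*(-2)*2 = √4*(-9) + 2*2 = 2*(-9) + 4 = -18 + 4 = -14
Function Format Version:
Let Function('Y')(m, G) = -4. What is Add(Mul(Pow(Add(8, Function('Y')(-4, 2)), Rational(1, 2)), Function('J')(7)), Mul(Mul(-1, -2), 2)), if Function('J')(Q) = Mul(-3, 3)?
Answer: -14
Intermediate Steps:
Function('J')(Q) = -9
Add(Mul(Pow(Add(8, Function('Y')(-4, 2)), Rational(1, 2)), Function('J')(7)), Mul(Mul(-1, -2), 2)) = Add(Mul(Pow(Add(8, -4), Rational(1, 2)), -9), Mul(Mul(-1, -2), 2)) = Add(Mul(Pow(4, Rational(1, 2)), -9), Mul(2, 2)) = Add(Mul(2, -9), 4) = Add(-18, 4) = -14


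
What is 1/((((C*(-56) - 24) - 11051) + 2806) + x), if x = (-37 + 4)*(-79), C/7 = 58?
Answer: -1/28398 ≈ -3.5214e-5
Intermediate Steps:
C = 406 (C = 7*58 = 406)
x = 2607 (x = -33*(-79) = 2607)
1/((((C*(-56) - 24) - 11051) + 2806) + x) = 1/((((406*(-56) - 24) - 11051) + 2806) + 2607) = 1/((((-22736 - 24) - 11051) + 2806) + 2607) = 1/(((-22760 - 11051) + 2806) + 2607) = 1/((-33811 + 2806) + 2607) = 1/(-31005 + 2607) = 1/(-28398) = -1/28398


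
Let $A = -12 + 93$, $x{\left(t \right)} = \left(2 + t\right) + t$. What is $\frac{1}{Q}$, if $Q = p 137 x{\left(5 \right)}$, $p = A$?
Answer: $\frac{1}{133164} \approx 7.5095 \cdot 10^{-6}$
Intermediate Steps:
$x{\left(t \right)} = 2 + 2 t$
$A = 81$
$p = 81$
$Q = 133164$ ($Q = 81 \cdot 137 \left(2 + 2 \cdot 5\right) = 11097 \left(2 + 10\right) = 11097 \cdot 12 = 133164$)
$\frac{1}{Q} = \frac{1}{133164}$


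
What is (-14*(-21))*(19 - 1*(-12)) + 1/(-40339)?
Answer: 367649645/40339 ≈ 9114.0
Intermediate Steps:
(-14*(-21))*(19 - 1*(-12)) + 1/(-40339) = 294*(19 + 12) - 1/40339 = 294*31 - 1/40339 = 9114 - 1/40339 = 367649645/40339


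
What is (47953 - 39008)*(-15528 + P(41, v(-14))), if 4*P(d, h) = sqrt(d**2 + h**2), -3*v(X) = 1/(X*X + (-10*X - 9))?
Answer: -138897960 + 8945*sqrt(1617728842)/3924 ≈ -1.3881e+8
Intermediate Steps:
v(X) = -1/(3*(-9 + X**2 - 10*X)) (v(X) = -1/(3*(X*X + (-10*X - 9))) = -1/(3*(X**2 + (-9 - 10*X))) = -1/(3*(-9 + X**2 - 10*X)))
P(d, h) = sqrt(d**2 + h**2)/4
(47953 - 39008)*(-15528 + P(41, v(-14))) = (47953 - 39008)*(-15528 + sqrt(41**2 + (1/(3*(9 - 1*(-14)**2 + 10*(-14))))**2)/4) = 8945*(-15528 + sqrt(1681 + (1/(3*(9 - 1*196 - 140)))**2)/4) = 8945*(-15528 + sqrt(1681 + (1/(3*(9 - 196 - 140)))**2)/4) = 8945*(-15528 + sqrt(1681 + ((1/3)/(-327))**2)/4) = 8945*(-15528 + sqrt(1681 + ((1/3)*(-1/327))**2)/4) = 8945*(-15528 + sqrt(1681 + (-1/981)**2)/4) = 8945*(-15528 + sqrt(1681 + 1/962361)/4) = 8945*(-15528 + sqrt(1617728842/962361)/4) = 8945*(-15528 + (sqrt(1617728842)/981)/4) = 8945*(-15528 + sqrt(1617728842)/3924) = -138897960 + 8945*sqrt(1617728842)/3924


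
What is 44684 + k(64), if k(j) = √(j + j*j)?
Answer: 44684 + 8*√65 ≈ 44749.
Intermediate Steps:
k(j) = √(j + j²)
44684 + k(64) = 44684 + √(64*(1 + 64)) = 44684 + √(64*65) = 44684 + √4160 = 44684 + 8*√65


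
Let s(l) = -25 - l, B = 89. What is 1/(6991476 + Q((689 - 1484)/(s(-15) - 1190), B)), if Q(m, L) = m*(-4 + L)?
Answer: 16/111864517 ≈ 1.4303e-7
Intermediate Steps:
1/(6991476 + Q((689 - 1484)/(s(-15) - 1190), B)) = 1/(6991476 + ((689 - 1484)/((-25 - 1*(-15)) - 1190))*(-4 + 89)) = 1/(6991476 - 795/((-25 + 15) - 1190)*85) = 1/(6991476 - 795/(-10 - 1190)*85) = 1/(6991476 - 795/(-1200)*85) = 1/(6991476 - 795*(-1/1200)*85) = 1/(6991476 + (53/80)*85) = 1/(6991476 + 901/16) = 1/(111864517/16) = 16/111864517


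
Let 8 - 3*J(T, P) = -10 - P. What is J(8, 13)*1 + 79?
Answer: 268/3 ≈ 89.333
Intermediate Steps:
J(T, P) = 6 + P/3 (J(T, P) = 8/3 - (-10 - P)/3 = 8/3 + (10/3 + P/3) = 6 + P/3)
J(8, 13)*1 + 79 = (6 + (1/3)*13)*1 + 79 = (6 + 13/3)*1 + 79 = (31/3)*1 + 79 = 31/3 + 79 = 268/3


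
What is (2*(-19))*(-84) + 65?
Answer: 3257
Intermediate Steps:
(2*(-19))*(-84) + 65 = -38*(-84) + 65 = 3192 + 65 = 3257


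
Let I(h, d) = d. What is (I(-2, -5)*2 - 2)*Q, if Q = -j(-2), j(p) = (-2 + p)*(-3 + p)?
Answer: 240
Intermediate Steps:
j(p) = (-3 + p)*(-2 + p)
Q = -20 (Q = -(6 + (-2)² - 5*(-2)) = -(6 + 4 + 10) = -1*20 = -20)
(I(-2, -5)*2 - 2)*Q = (-5*2 - 2)*(-20) = (-10 - 2)*(-20) = -12*(-20) = 240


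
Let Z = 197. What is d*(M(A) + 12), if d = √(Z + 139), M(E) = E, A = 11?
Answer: 92*√21 ≈ 421.60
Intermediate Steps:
d = 4*√21 (d = √(197 + 139) = √336 = 4*√21 ≈ 18.330)
d*(M(A) + 12) = (4*√21)*(11 + 12) = (4*√21)*23 = 92*√21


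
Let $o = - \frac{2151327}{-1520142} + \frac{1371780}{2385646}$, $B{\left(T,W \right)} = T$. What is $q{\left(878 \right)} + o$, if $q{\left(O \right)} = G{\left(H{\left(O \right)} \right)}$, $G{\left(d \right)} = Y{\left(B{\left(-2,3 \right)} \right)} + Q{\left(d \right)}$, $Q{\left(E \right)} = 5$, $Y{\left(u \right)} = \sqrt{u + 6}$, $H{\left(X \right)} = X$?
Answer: $\frac{5433874969521}{604420113622} \approx 8.9902$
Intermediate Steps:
$Y{\left(u \right)} = \sqrt{6 + u}$
$G{\left(d \right)} = 7$ ($G{\left(d \right)} = \sqrt{6 - 2} + 5 = \sqrt{4} + 5 = 2 + 5 = 7$)
$o = \frac{1202934174167}{604420113622}$ ($o = \left(-2151327\right) \left(- \frac{1}{1520142}\right) + 1371780 \cdot \frac{1}{2385646} = \frac{717109}{506714} + \frac{685890}{1192823} = \frac{1202934174167}{604420113622} \approx 1.9902$)
$q{\left(O \right)} = 7$
$q{\left(878 \right)} + o = 7 + \frac{1202934174167}{604420113622} = \frac{5433874969521}{604420113622}$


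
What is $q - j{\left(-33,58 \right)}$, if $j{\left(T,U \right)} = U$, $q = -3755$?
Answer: $-3813$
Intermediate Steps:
$q - j{\left(-33,58 \right)} = -3755 - 58 = -3813$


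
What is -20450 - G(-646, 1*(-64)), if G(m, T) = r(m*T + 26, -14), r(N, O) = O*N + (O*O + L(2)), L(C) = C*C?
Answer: 558530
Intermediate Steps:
L(C) = C²
r(N, O) = 4 + O² + N*O (r(N, O) = O*N + (O*O + 2²) = N*O + (O² + 4) = N*O + (4 + O²) = 4 + O² + N*O)
G(m, T) = -164 - 14*T*m (G(m, T) = 4 + (-14)² + (m*T + 26)*(-14) = 4 + 196 + (T*m + 26)*(-14) = 4 + 196 + (26 + T*m)*(-14) = 4 + 196 + (-364 - 14*T*m) = -164 - 14*T*m)
-20450 - G(-646, 1*(-64)) = -20450 - (-164 - 14*1*(-64)*(-646)) = -20450 - (-164 - 14*(-64)*(-646)) = -20450 - (-164 - 578816) = -20450 - 1*(-578980) = -20450 + 578980 = 558530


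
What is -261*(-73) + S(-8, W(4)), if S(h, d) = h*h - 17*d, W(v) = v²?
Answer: 18845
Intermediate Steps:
S(h, d) = h² - 17*d
-261*(-73) + S(-8, W(4)) = -261*(-73) + ((-8)² - 17*4²) = 19053 + (64 - 17*16) = 19053 + (64 - 272) = 19053 - 208 = 18845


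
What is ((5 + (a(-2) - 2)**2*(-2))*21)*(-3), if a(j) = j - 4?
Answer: 7749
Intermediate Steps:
a(j) = -4 + j
((5 + (a(-2) - 2)**2*(-2))*21)*(-3) = ((5 + ((-4 - 2) - 2)**2*(-2))*21)*(-3) = ((5 + (-6 - 2)**2*(-2))*21)*(-3) = ((5 + (-8)**2*(-2))*21)*(-3) = ((5 + 64*(-2))*21)*(-3) = ((5 - 128)*21)*(-3) = -123*21*(-3) = -2583*(-3) = 7749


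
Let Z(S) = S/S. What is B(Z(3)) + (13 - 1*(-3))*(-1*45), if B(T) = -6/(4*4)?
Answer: -5763/8 ≈ -720.38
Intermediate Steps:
Z(S) = 1
B(T) = -3/8 (B(T) = -6/16 = -6*1/16 = -3/8)
B(Z(3)) + (13 - 1*(-3))*(-1*45) = -3/8 + (13 - 1*(-3))*(-1*45) = -3/8 + (13 + 3)*(-45) = -3/8 + 16*(-45) = -3/8 - 720 = -5763/8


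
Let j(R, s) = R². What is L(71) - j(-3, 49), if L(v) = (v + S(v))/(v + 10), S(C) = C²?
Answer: 487/9 ≈ 54.111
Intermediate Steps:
L(v) = (v + v²)/(10 + v) (L(v) = (v + v²)/(v + 10) = (v + v²)/(10 + v))
L(71) - j(-3, 49) = 71*(1 + 71)/(10 + 71) - 1*(-3)² = 71*72/81 - 1*9 = 71*(1/81)*72 - 9 = 568/9 - 9 = 487/9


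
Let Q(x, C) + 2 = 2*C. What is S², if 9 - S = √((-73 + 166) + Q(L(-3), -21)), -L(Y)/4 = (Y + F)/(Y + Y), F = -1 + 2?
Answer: 4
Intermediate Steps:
F = 1
L(Y) = -2*(1 + Y)/Y (L(Y) = -4*(Y + 1)/(Y + Y) = -4*(1 + Y)/(2*Y) = -4*(1 + Y)*1/(2*Y) = -2*(1 + Y)/Y)
Q(x, C) = -2 + 2*C
S = 2 (S = 9 - √((-73 + 166) + (-2 + 2*(-21))) = 9 - √(93 + (-2 - 42)) = 9 - √(93 - 44) = 9 - √49 = 9 - 1*7 = 9 - 7 = 2)
S² = 2² = 4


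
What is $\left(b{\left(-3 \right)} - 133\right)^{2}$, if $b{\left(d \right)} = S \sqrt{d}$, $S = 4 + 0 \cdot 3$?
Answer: $17641 - 1064 i \sqrt{3} \approx 17641.0 - 1842.9 i$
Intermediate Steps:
$S = 4$ ($S = 4 + 0 = 4$)
$b{\left(d \right)} = 4 \sqrt{d}$
$\left(b{\left(-3 \right)} - 133\right)^{2} = \left(4 \sqrt{-3} - 133\right)^{2} = \left(4 i \sqrt{3} - 133\right)^{2} = \left(-133 + 4 i \sqrt{3}\right)^{2}$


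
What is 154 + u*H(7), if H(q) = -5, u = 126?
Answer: -476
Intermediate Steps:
154 + u*H(7) = 154 + 126*(-5) = 154 - 630 = -476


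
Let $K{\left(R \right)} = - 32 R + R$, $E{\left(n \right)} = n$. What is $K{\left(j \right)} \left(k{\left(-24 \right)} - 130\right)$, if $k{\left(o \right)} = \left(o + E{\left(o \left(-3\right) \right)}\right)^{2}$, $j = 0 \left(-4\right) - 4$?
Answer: $269576$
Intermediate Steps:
$j = -4$ ($j = 0 - 4 = -4$)
$k{\left(o \right)} = 4 o^{2}$ ($k{\left(o \right)} = \left(o + o \left(-3\right)\right)^{2} = \left(o - 3 o\right)^{2} = \left(- 2 o\right)^{2} = 4 o^{2}$)
$K{\left(R \right)} = - 31 R$
$K{\left(j \right)} \left(k{\left(-24 \right)} - 130\right) = \left(-31\right) \left(-4\right) \left(4 \left(-24\right)^{2} - 130\right) = 124 \left(4 \cdot 576 - 130\right) = 124 \left(2304 - 130\right) = 124 \cdot 2174 = 269576$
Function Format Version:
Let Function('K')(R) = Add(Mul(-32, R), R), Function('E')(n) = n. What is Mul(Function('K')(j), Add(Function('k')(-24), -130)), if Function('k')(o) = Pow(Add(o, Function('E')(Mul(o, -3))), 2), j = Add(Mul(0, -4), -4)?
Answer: 269576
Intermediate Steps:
j = -4 (j = Add(0, -4) = -4)
Function('k')(o) = Mul(4, Pow(o, 2)) (Function('k')(o) = Pow(Add(o, Mul(o, -3)), 2) = Pow(Add(o, Mul(-3, o)), 2) = Pow(Mul(-2, o), 2) = Mul(4, Pow(o, 2)))
Function('K')(R) = Mul(-31, R)
Mul(Function('K')(j), Add(Function('k')(-24), -130)) = Mul(Mul(-31, -4), Add(Mul(4, Pow(-24, 2)), -130)) = Mul(124, Add(Mul(4, 576), -130)) = Mul(124, Add(2304, -130)) = Mul(124, 2174) = 269576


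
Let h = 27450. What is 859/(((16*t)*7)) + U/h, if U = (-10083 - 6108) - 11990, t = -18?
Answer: -1488749/1024800 ≈ -1.4527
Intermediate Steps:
U = -28181 (U = -16191 - 11990 = -28181)
859/(((16*t)*7)) + U/h = 859/(((16*(-18))*7)) - 28181/27450 = 859/((-288*7)) - 28181*1/27450 = 859/(-2016) - 28181/27450 = 859*(-1/2016) - 28181/27450 = -859/2016 - 28181/27450 = -1488749/1024800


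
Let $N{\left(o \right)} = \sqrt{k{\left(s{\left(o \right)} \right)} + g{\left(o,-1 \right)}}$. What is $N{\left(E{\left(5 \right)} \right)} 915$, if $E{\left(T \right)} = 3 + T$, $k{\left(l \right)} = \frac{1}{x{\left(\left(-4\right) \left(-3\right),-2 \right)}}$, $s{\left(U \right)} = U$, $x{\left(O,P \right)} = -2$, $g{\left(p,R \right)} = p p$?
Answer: $\frac{915 \sqrt{254}}{2} \approx 7291.4$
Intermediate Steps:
$g{\left(p,R \right)} = p^{2}$
$k{\left(l \right)} = - \frac{1}{2}$ ($k{\left(l \right)} = \frac{1}{-2} = - \frac{1}{2}$)
$N{\left(o \right)} = \sqrt{- \frac{1}{2} + o^{2}}$
$N{\left(E{\left(5 \right)} \right)} 915 = \frac{\sqrt{-2 + 4 \left(3 + 5\right)^{2}}}{2} \cdot 915 = \frac{\sqrt{-2 + 4 \cdot 8^{2}}}{2} \cdot 915 = \frac{\sqrt{-2 + 4 \cdot 64}}{2} \cdot 915 = \frac{\sqrt{-2 + 256}}{2} \cdot 915 = \frac{\sqrt{254}}{2} \cdot 915 = \frac{915 \sqrt{254}}{2}$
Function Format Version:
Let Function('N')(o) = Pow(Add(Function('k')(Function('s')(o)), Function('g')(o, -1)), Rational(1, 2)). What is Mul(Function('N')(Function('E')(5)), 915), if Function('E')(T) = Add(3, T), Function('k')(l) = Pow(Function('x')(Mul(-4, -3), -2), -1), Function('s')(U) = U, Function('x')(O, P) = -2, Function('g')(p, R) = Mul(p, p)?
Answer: Mul(Rational(915, 2), Pow(254, Rational(1, 2))) ≈ 7291.4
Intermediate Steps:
Function('g')(p, R) = Pow(p, 2)
Function('k')(l) = Rational(-1, 2) (Function('k')(l) = Pow(-2, -1) = Rational(-1, 2))
Function('N')(o) = Pow(Add(Rational(-1, 2), Pow(o, 2)), Rational(1, 2))
Mul(Function('N')(Function('E')(5)), 915) = Mul(Mul(Rational(1, 2), Pow(Add(-2, Mul(4, Pow(Add(3, 5), 2))), Rational(1, 2))), 915) = Mul(Mul(Rational(1, 2), Pow(Add(-2, Mul(4, Pow(8, 2))), Rational(1, 2))), 915) = Mul(Mul(Rational(1, 2), Pow(Add(-2, Mul(4, 64)), Rational(1, 2))), 915) = Mul(Mul(Rational(1, 2), Pow(Add(-2, 256), Rational(1, 2))), 915) = Mul(Mul(Rational(1, 2), Pow(254, Rational(1, 2))), 915) = Mul(Rational(915, 2), Pow(254, Rational(1, 2)))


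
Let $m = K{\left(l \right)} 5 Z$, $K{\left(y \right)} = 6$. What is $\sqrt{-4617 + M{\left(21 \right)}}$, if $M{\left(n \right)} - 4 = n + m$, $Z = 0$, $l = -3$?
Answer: $4 i \sqrt{287} \approx 67.764 i$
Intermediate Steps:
$m = 0$ ($m = 6 \cdot 5 \cdot 0 = 30 \cdot 0 = 0$)
$M{\left(n \right)} = 4 + n$ ($M{\left(n \right)} = 4 + \left(n + 0\right) = 4 + n$)
$\sqrt{-4617 + M{\left(21 \right)}} = \sqrt{-4617 + \left(4 + 21\right)} = \sqrt{-4617 + 25} = \sqrt{-4592} = 4 i \sqrt{287}$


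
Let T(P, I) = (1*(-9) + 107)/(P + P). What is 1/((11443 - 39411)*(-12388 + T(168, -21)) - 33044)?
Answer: 3/1039279148 ≈ 2.8866e-9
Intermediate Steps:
T(P, I) = 49/P (T(P, I) = (-9 + 107)/((2*P)) = 98*(1/(2*P)) = 49/P)
1/((11443 - 39411)*(-12388 + T(168, -21)) - 33044) = 1/((11443 - 39411)*(-12388 + 49/168) - 33044) = 1/(-27968*(-12388 + 49*(1/168)) - 33044) = 1/(-27968*(-12388 + 7/24) - 33044) = 1/(-27968*(-297305/24) - 33044) = 1/(1039378280/3 - 33044) = 1/(1039279148/3) = 3/1039279148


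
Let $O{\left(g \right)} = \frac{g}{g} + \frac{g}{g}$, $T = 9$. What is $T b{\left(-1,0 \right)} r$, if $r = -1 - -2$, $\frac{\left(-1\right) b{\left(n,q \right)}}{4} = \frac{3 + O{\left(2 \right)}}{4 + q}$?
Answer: $-45$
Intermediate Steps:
$O{\left(g \right)} = 2$ ($O{\left(g \right)} = 1 + 1 = 2$)
$b{\left(n,q \right)} = - \frac{20}{4 + q}$ ($b{\left(n,q \right)} = - 4 \frac{3 + 2}{4 + q} = - 4 \frac{5}{4 + q} = - \frac{20}{4 + q}$)
$r = 1$ ($r = -1 + 2 = 1$)
$T b{\left(-1,0 \right)} r = 9 \left(- \frac{20}{4 + 0}\right) 1 = 9 \left(- \frac{20}{4}\right) 1 = 9 \left(\left(-20\right) \frac{1}{4}\right) 1 = 9 \left(-5\right) 1 = \left(-45\right) 1 = -45$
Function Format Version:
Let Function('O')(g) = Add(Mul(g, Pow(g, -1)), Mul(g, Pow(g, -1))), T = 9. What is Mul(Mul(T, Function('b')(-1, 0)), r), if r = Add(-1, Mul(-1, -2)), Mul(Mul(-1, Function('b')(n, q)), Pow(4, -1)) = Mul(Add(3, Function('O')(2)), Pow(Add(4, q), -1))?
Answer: -45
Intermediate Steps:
Function('O')(g) = 2 (Function('O')(g) = Add(1, 1) = 2)
Function('b')(n, q) = Mul(-20, Pow(Add(4, q), -1)) (Function('b')(n, q) = Mul(-4, Mul(Add(3, 2), Pow(Add(4, q), -1))) = Mul(-4, Mul(5, Pow(Add(4, q), -1))) = Mul(-20, Pow(Add(4, q), -1)))
r = 1 (r = Add(-1, 2) = 1)
Mul(Mul(T, Function('b')(-1, 0)), r) = Mul(Mul(9, Mul(-20, Pow(Add(4, 0), -1))), 1) = Mul(Mul(9, Mul(-20, Pow(4, -1))), 1) = Mul(Mul(9, Mul(-20, Rational(1, 4))), 1) = Mul(Mul(9, -5), 1) = Mul(-45, 1) = -45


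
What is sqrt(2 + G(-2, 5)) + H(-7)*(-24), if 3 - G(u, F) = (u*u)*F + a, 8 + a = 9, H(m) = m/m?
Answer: -24 + 4*I ≈ -24.0 + 4.0*I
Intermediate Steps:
H(m) = 1
a = 1 (a = -8 + 9 = 1)
G(u, F) = 2 - F*u**2 (G(u, F) = 3 - ((u*u)*F + 1) = 3 - (u**2*F + 1) = 3 - (F*u**2 + 1) = 3 - (1 + F*u**2) = 3 + (-1 - F*u**2) = 2 - F*u**2)
sqrt(2 + G(-2, 5)) + H(-7)*(-24) = sqrt(2 + (2 - 1*5*(-2)**2)) + 1*(-24) = sqrt(2 + (2 - 1*5*4)) - 24 = sqrt(2 + (2 - 20)) - 24 = sqrt(2 - 18) - 24 = sqrt(-16) - 24 = 4*I - 24 = -24 + 4*I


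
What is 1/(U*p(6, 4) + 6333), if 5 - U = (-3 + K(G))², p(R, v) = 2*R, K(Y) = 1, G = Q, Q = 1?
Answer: 1/6345 ≈ 0.00015760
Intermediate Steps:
G = 1
U = 1 (U = 5 - (-3 + 1)² = 5 - 1*(-2)² = 5 - 1*4 = 5 - 4 = 1)
1/(U*p(6, 4) + 6333) = 1/(1*(2*6) + 6333) = 1/(1*12 + 6333) = 1/(12 + 6333) = 1/6345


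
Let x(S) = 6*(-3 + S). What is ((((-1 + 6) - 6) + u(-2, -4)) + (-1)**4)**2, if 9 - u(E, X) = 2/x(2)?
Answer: 784/9 ≈ 87.111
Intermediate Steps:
x(S) = -18 + 6*S
u(E, X) = 28/3 (u(E, X) = 9 - 2/(-18 + 6*2) = 9 - 2/(-18 + 12) = 9 - 2/(-6) = 9 - 2*(-1)/6 = 9 - 1*(-1/3) = 9 + 1/3 = 28/3)
((((-1 + 6) - 6) + u(-2, -4)) + (-1)**4)**2 = ((((-1 + 6) - 6) + 28/3) + (-1)**4)**2 = (((5 - 6) + 28/3) + 1)**2 = ((-1 + 28/3) + 1)**2 = (25/3 + 1)**2 = (28/3)**2 = 784/9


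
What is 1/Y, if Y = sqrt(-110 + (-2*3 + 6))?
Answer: -I*sqrt(110)/110 ≈ -0.095346*I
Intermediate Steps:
Y = I*sqrt(110) (Y = sqrt(-110 + (-6 + 6)) = sqrt(-110 + 0) = sqrt(-110) = I*sqrt(110) ≈ 10.488*I)
1/Y = 1/(I*sqrt(110)) = -I*sqrt(110)/110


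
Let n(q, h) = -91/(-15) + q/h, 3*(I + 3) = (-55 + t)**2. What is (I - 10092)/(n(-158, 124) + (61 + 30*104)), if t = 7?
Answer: -8674110/2962787 ≈ -2.9277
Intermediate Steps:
I = 765 (I = -3 + (-55 + 7)**2/3 = -3 + (1/3)*(-48)**2 = -3 + (1/3)*2304 = -3 + 768 = 765)
n(q, h) = 91/15 + q/h (n(q, h) = -91*(-1/15) + q/h = 91/15 + q/h)
(I - 10092)/(n(-158, 124) + (61 + 30*104)) = (765 - 10092)/((91/15 - 158/124) + (61 + 30*104)) = -9327/((91/15 - 158*1/124) + (61 + 3120)) = -9327/((91/15 - 79/62) + 3181) = -9327/(4457/930 + 3181) = -9327/2962787/930 = -9327*930/2962787 = -8674110/2962787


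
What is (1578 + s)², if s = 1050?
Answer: 6906384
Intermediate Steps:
(1578 + s)² = (1578 + 1050)² = 2628² = 6906384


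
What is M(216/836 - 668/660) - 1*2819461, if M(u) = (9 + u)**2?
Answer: -27709628760821/9828225 ≈ -2.8194e+6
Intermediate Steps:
M(216/836 - 668/660) - 1*2819461 = (9 + (216/836 - 668/660))**2 - 1*2819461 = (9 + (216*(1/836) - 668*1/660))**2 - 2819461 = (9 + (54/209 - 167/165))**2 - 2819461 = (9 - 2363/3135)**2 - 2819461 = (25852/3135)**2 - 2819461 = 668325904/9828225 - 2819461 = -27709628760821/9828225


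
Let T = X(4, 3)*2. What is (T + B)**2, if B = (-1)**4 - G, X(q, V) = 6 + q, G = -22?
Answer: 1849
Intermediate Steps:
T = 20 (T = (6 + 4)*2 = 10*2 = 20)
B = 23 (B = (-1)**4 - 1*(-22) = 1 + 22 = 23)
(T + B)**2 = (20 + 23)**2 = 43**2 = 1849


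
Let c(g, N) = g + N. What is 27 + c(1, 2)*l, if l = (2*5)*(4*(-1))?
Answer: -93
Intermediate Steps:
l = -40 (l = 10*(-4) = -40)
c(g, N) = N + g
27 + c(1, 2)*l = 27 + (2 + 1)*(-40) = 27 + 3*(-40) = 27 - 120 = -93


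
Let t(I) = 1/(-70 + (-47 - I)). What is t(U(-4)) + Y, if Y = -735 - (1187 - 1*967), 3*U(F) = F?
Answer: -331388/347 ≈ -955.01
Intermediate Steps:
U(F) = F/3
t(I) = 1/(-117 - I)
Y = -955 (Y = -735 - (1187 - 967) = -735 - 1*220 = -735 - 220 = -955)
t(U(-4)) + Y = -1/(117 + (1/3)*(-4)) - 955 = -1/(117 - 4/3) - 955 = -1/347/3 - 955 = -1*3/347 - 955 = -3/347 - 955 = -331388/347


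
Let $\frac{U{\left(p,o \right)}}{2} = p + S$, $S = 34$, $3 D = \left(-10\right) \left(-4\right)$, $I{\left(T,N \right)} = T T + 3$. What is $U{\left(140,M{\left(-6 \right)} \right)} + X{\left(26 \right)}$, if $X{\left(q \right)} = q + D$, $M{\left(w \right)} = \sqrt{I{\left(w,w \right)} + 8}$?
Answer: $\frac{1162}{3} \approx 387.33$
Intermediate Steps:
$I{\left(T,N \right)} = 3 + T^{2}$ ($I{\left(T,N \right)} = T^{2} + 3 = 3 + T^{2}$)
$D = \frac{40}{3}$ ($D = \frac{\left(-10\right) \left(-4\right)}{3} = \frac{1}{3} \cdot 40 = \frac{40}{3} \approx 13.333$)
$M{\left(w \right)} = \sqrt{11 + w^{2}}$ ($M{\left(w \right)} = \sqrt{\left(3 + w^{2}\right) + 8} = \sqrt{11 + w^{2}}$)
$U{\left(p,o \right)} = 68 + 2 p$ ($U{\left(p,o \right)} = 2 \left(p + 34\right) = 2 \left(34 + p\right) = 68 + 2 p$)
$X{\left(q \right)} = \frac{40}{3} + q$ ($X{\left(q \right)} = q + \frac{40}{3} = \frac{40}{3} + q$)
$U{\left(140,M{\left(-6 \right)} \right)} + X{\left(26 \right)} = \left(68 + 2 \cdot 140\right) + \left(\frac{40}{3} + 26\right) = \left(68 + 280\right) + \frac{118}{3} = 348 + \frac{118}{3} = \frac{1162}{3}$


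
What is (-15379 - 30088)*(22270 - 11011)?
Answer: -511912953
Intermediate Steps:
(-15379 - 30088)*(22270 - 11011) = -45467*11259 = -511912953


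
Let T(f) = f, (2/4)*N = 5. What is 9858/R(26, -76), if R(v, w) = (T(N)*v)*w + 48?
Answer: -4929/9856 ≈ -0.50010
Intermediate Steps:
N = 10 (N = 2*5 = 10)
R(v, w) = 48 + 10*v*w (R(v, w) = (10*v)*w + 48 = 10*v*w + 48 = 48 + 10*v*w)
9858/R(26, -76) = 9858/(48 + 10*26*(-76)) = 9858/(48 - 19760) = 9858/(-19712) = 9858*(-1/19712) = -4929/9856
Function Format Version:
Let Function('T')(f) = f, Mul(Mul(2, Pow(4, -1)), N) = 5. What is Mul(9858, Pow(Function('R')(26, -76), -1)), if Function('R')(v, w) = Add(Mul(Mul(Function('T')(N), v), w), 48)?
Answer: Rational(-4929, 9856) ≈ -0.50010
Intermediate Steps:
N = 10 (N = Mul(2, 5) = 10)
Function('R')(v, w) = Add(48, Mul(10, v, w)) (Function('R')(v, w) = Add(Mul(Mul(10, v), w), 48) = Add(Mul(10, v, w), 48) = Add(48, Mul(10, v, w)))
Mul(9858, Pow(Function('R')(26, -76), -1)) = Mul(9858, Pow(Add(48, Mul(10, 26, -76)), -1)) = Mul(9858, Pow(Add(48, -19760), -1)) = Mul(9858, Pow(-19712, -1)) = Mul(9858, Rational(-1, 19712)) = Rational(-4929, 9856)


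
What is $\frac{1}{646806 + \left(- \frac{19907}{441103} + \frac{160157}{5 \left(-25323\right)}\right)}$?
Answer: $\frac{55850256345}{36124207739226094} \approx 1.5461 \cdot 10^{-6}$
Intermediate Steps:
$\frac{1}{646806 + \left(- \frac{19907}{441103} + \frac{160157}{5 \left(-25323\right)}\right)} = \frac{1}{646806 + \left(\left(-19907\right) \frac{1}{441103} + \frac{160157}{-126615}\right)} = \frac{1}{646806 + \left(- \frac{19907}{441103} + 160157 \left(- \frac{1}{126615}\right)\right)} = \frac{1}{646806 - \frac{73166257976}{55850256345}} = \frac{1}{\frac{36124207739226094}{55850256345}} = \frac{55850256345}{36124207739226094}$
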